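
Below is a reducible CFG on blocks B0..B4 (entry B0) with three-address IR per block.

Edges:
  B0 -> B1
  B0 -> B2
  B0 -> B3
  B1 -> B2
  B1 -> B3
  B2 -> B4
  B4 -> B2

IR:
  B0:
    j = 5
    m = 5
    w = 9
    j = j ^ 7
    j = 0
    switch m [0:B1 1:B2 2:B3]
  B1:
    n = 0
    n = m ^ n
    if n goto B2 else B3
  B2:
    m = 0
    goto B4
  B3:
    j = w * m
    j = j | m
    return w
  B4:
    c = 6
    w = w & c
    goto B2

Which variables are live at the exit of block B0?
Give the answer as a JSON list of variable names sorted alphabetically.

Answer: ["m", "w"]

Derivation:
def/use:
  B0: def={j,m,w} ue=∅
  B1: def={n} ue={m}
  B2: def={m} ue=∅
  B3: def={j} ue={m,w}
  B4: def={c,w} ue={w}

Backward fixpoint:
  live B0: ∅→{m,w}
  live B1: {m,w}→{m,w}
  live B2: {w}→{w}
  live B3: {m,w}→∅
  live B4: {w}→{w}

live-out(B0) = ["m", "w"]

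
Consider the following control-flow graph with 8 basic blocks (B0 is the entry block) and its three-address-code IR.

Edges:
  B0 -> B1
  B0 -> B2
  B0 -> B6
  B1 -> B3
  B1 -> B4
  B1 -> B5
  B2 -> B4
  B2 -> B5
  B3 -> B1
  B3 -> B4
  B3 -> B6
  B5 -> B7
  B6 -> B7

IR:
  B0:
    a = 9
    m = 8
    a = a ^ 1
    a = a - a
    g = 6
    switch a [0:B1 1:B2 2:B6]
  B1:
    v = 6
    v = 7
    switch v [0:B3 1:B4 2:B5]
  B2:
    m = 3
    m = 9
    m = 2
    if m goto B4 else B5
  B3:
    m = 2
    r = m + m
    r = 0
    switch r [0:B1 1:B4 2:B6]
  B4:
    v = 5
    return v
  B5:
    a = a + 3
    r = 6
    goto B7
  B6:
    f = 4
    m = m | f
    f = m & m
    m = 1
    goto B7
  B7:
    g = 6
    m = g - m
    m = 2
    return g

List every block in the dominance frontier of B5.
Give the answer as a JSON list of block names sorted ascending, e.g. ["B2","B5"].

Answer: ["B7"]

Analysis:
idom tree: B1←B0 B2←B0 B3←B1 B4←B0 B5←B0 B6←B0 B7←B0
Join-block Dom:
  B1: preds {B0,B3}: {B0} ∩ {B0,B1,B3} = {B0}; idom=B0
  B4: preds {B1,B2,B3}: {B0,B1} ∩ {B0,B2} ∩ {B0,B1,B3} = {B0}; idom=B0
  B5: preds {B1,B2}: {B0,B1} ∩ {B0,B2} = {B0}; idom=B0
  B6: preds {B0,B3}: {B0} ∩ {B0,B1,B3} = {B0}; idom=B0
  B7: preds {B5,B6}: {B0,B5} ∩ {B0,B6} = {B0}; idom=B0

Frontier:
  join B1 pred B0: · stop@B0
  join B1 pred B3: B3→B1 stop@B0
  join B4 pred B1: B1 stop@B0
  join B4 pred B2: B2 stop@B0
  join B4 pred B3: B3→B1 stop@B0
  join B5 pred B1: B1 stop@B0
  join B5 pred B2: B2 stop@B0
  join B6 pred B0: · stop@B0
  join B6 pred B3: B3→B1 stop@B0
  join B7 pred B5: B5 stop@B0
  join B7 pred B6: B6 stop@B0
  B0 → ∅
  B1 → {B1,B4,B5,B6}
  B2 → {B4,B5}
  B3 → {B1,B4,B6}
  B4 → ∅
  B5 → {B7}
  B6 → {B7}
  B7 → ∅

DF(B5) = ["B7"]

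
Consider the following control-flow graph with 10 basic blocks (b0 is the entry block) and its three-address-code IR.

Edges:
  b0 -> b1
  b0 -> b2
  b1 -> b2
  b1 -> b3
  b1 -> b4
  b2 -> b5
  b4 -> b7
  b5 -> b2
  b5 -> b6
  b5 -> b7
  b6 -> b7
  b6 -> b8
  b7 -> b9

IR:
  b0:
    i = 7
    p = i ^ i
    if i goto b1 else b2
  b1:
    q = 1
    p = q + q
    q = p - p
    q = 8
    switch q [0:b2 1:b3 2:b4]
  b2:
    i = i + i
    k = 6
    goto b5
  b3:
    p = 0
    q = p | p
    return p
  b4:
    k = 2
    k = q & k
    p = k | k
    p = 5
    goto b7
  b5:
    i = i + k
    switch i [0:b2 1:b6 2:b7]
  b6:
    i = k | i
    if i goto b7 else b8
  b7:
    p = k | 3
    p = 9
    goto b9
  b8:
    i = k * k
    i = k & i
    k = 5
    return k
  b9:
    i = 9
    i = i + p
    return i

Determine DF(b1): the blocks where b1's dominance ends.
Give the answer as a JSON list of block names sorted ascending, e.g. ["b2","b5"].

Answer: ["b2", "b7"]

Derivation:
idom tree: b1←b0 b2←b0 b3←b1 b4←b1 b5←b2 b6←b5 b7←b0 b8←b6 b9←b7
Dom at joins:
  b2: preds {b0,b1,b5}: {b0} ∩ {b0,b1} ∩ {b0,b2,b5} = {b0}; idom=b0
  b7: preds {b4,b5,b6}: {b0,b1,b4} ∩ {b0,b2,b5} ∩ {b0,b2,b5,b6} = {b0}; idom=b0

DF walk-up:
  join b2 pred b0: · stop@b0
  join b2 pred b1: b1 stop@b0
  join b2 pred b5: b5→b2 stop@b0
  join b7 pred b4: b4→b1 stop@b0
  join b7 pred b5: b5→b2 stop@b0
  join b7 pred b6: b6→b5→b2 stop@b0
  b0: DF=∅
  b1: DF={b2,b7}
  b2: DF={b2,b7}
  b3: DF=∅
  b4: DF={b7}
  b5: DF={b2,b7}
  b6: DF={b7}
  b7: DF=∅
  b8: DF=∅
  b9: DF=∅

DF(b1) = ["b2", "b7"]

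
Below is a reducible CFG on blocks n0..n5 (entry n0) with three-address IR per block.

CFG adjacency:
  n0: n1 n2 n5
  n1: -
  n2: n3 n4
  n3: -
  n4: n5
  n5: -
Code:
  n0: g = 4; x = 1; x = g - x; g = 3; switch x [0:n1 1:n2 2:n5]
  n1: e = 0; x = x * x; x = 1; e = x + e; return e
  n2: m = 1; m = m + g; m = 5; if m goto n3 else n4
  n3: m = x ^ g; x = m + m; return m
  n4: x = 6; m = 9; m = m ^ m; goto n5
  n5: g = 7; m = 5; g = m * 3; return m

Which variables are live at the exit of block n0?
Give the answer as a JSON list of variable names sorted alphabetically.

Answer: ["g", "x"]

Derivation:
Per-block:
  n0: def={g,x} ue=∅
  n1: def={e,x} ue={x}
  n2: def={m} ue={g}
  n3: def={m,x} ue={g,x}
  n4: def={m,x} ue=∅
  n5: def={g,m} ue=∅

Live sets:
  n0 li=∅ lo={g,x}
  n1 li={x} lo=∅
  n2 li={g,x} lo={g,x}
  n3 li={g,x} lo=∅
  n4 li=∅ lo=∅
  n5 li=∅ lo=∅

live-out(n0) = ["g", "x"]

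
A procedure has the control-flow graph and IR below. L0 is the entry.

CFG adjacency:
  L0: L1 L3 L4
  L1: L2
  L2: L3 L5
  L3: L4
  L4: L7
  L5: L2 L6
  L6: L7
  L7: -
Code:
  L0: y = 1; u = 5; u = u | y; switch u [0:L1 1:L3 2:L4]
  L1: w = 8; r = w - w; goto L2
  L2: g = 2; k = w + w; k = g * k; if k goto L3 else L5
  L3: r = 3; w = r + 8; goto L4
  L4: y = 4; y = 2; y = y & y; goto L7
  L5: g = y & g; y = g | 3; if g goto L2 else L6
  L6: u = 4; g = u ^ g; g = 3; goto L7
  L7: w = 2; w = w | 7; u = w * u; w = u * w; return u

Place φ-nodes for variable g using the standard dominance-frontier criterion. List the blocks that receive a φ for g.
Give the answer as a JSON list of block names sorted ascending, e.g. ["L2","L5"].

idom tree: L1←L0 L2←L1 L3←L0 L4←L0 L5←L2 L6←L5 L7←L0
Dom at joins:
  L2: preds {L1,L5}: {L0,L1} ∩ {L0,L1,L2,L5} = {L0,L1}; idom=L1
  L3: preds {L0,L2}: {L0} ∩ {L0,L1,L2} = {L0}; idom=L0
  L4: preds {L0,L3}: {L0} ∩ {L0,L3} = {L0}; idom=L0
  L7: preds {L4,L6}: {L0,L4} ∩ {L0,L1,L2,L5,L6} = {L0}; idom=L0

DF derivation:
  join L2 pred L1: · stop@L1
  join L2 pred L5: L5→L2 stop@L1
  join L3 pred L0: · stop@L0
  join L3 pred L2: L2→L1 stop@L0
  join L4 pred L0: · stop@L0
  join L4 pred L3: L3 stop@L0
  join L7 pred L4: L4 stop@L0
  join L7 pred L6: L6→L5→L2→L1 stop@L0
  DF(L0)=∅
  DF(L1)={L3,L7}
  DF(L2)={L2,L3,L7}
  DF(L3)={L4}
  DF(L4)={L7}
  DF(L5)={L2,L7}
  DF(L6)={L7}
  DF(L7)=∅

φ for g: defs {L2,L5,L6}
  DF⁺ = {L2,L3,L4,L7}

Answer: ["L2", "L3", "L4", "L7"]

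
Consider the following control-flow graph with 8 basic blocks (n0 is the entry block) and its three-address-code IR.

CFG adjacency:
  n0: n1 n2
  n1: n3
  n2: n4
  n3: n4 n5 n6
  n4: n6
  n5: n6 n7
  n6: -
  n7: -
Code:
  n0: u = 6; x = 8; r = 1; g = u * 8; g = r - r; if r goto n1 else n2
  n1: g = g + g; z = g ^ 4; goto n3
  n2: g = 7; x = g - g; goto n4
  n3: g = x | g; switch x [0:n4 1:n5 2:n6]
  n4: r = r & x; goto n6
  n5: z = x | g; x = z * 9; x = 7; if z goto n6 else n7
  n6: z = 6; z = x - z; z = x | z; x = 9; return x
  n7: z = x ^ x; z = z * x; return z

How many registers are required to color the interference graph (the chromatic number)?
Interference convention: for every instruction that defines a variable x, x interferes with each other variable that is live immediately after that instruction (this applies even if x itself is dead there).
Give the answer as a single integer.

Answer: 4

Working:
Per-block:
  n0 def {g,r,u,x} use ∅
  n1 def {g,z} use {g}
  n2 def {g,x} use ∅
  n3 def {g} use {g,x}
  n4 def {r} use {r,x}
  n5 def {x,z} use {g,x}
  n6 def {x,z} use {x}
  n7 def {z} use {x}

Backward fixpoint:
  n0: in=∅ out={g,r,x}
  n1: in={g,r,x} out={g,r,x}
  n2: in={r} out={r,x}
  n3: in={g,r,x} out={g,r,x}
  n4: in={r,x} out={x}
  n5: in={g,x} out={x}
  n6: in={x} out=∅
  n7: in={x} out=∅

Interfere edges:
  g: {r,x,z}
  r: {g,u,x,z}
  u: {r,x}
  x: {g,r,u,z}
  z: {g,r,x}

Registers:
  lower bound: {g,r,x,z} mutually conflict ⇒ χ ≥ 4
  assign g→c2 r→c0 u→c2 x→c1 z→c3 — no edge inside a register ⇒ χ ≤ 4
  χ = 4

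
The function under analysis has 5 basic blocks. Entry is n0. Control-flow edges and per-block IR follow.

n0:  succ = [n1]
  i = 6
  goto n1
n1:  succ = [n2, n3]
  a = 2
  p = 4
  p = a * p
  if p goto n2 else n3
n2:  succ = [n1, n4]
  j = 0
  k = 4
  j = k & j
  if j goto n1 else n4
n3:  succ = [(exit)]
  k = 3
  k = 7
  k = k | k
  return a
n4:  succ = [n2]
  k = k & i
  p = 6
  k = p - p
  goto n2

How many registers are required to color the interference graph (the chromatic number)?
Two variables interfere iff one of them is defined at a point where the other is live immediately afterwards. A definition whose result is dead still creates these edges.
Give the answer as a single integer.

Answer: 3

Working:
Per-block:
  n0: {i} / ∅
  n1: {a,p} / ∅
  n2: {j,k} / ∅
  n3: {k} / {a}
  n4: {k,p} / {i,k}

Liveness:
  n0 li=∅ lo={i}
  n1 li={i} lo={a,i}
  n2 li={i} lo={i,k}
  n3 li={a} lo=∅
  n4 li={i,k} lo={i}

Interfere edges:
  a↔{i,k,p}
  i↔{a,j,k,p}
  j↔{i,k}
  k↔{a,i,j}
  p↔{a,i}

Colouring:
  clique {a,i,k} ⇒ need ≥ 3
  assign a→R1 i→R0 j→R1 k→R2 p→R2 — no edge inside a register ⇒ χ ≤ 3
  χ = 3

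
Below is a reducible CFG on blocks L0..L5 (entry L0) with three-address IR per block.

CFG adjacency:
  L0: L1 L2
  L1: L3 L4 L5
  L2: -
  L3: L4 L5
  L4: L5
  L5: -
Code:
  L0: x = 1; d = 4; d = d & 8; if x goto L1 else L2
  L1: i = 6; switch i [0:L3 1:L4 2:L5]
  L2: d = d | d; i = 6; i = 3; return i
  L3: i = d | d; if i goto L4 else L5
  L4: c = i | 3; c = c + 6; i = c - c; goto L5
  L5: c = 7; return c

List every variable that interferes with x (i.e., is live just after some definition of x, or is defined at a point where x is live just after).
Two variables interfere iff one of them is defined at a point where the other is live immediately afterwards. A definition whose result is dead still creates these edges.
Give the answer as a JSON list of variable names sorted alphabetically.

Answer: ["d"]

Working:
def/use:
  L0: {d,x} / ∅
  L1: {i} / ∅
  L2: {d,i} / {d}
  L3: {i} / {d}
  L4: {c,i} / {i}
  L5: {c} / ∅

Backward fixpoint:
  live L0: ∅→{d}
  live L1: {d}→{d,i}
  live L2: {d}→∅
  live L3: {d}→{i}
  live L4: {i}→∅
  live L5: ∅→∅

Conflict graph:
  c↔∅
  d↔{i,x}
  i↔{d}
  x↔{d}

N(x) = ["d"]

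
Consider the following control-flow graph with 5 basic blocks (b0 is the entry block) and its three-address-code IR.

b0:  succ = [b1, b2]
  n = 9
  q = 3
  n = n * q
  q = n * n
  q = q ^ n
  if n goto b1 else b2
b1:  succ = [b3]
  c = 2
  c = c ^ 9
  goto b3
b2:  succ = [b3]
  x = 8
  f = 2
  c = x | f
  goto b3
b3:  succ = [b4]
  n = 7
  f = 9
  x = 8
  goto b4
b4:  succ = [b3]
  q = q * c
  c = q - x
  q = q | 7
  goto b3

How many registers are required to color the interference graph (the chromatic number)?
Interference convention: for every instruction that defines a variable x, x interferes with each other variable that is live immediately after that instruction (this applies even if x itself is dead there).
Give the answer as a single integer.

Block summaries:
  b0 def {n,q} use ∅
  b1 def {c} use ∅
  b2 def {c,f,x} use ∅
  b3 def {f,n,x} use ∅
  b4 def {c,q} use {c,q,x}

Backward fixpoint:
  live b0: ∅→{q}
  live b1: {q}→{c,q}
  live b2: {q}→{c,q}
  live b3: {c,q}→{c,q,x}
  live b4: {c,q,x}→{c,q}

Interfere edges:
  c: {f,n,q,x}
  f: {c,q,x}
  n: {c,q}
  q: {c,f,n,x}
  x: {c,f,q}

Colouring:
  clique {c,f,q,x} ⇒ need ≥ 4
  4-colouring: c0={c}  c1={q}  c2={f,n}  c3={x}
  χ = 4

Answer: 4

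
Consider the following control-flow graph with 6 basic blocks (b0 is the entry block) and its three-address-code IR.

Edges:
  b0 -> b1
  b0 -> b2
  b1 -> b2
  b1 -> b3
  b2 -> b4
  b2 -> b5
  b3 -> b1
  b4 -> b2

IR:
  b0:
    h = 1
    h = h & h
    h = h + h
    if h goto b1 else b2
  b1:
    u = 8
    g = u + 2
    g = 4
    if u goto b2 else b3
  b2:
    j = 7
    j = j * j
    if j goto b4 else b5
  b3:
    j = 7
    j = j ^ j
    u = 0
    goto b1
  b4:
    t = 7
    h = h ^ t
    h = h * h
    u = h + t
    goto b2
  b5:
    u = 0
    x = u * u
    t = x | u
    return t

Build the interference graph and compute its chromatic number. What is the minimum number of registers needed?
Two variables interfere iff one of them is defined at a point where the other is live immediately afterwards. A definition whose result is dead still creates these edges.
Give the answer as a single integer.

Answer: 3

Working:
def/use:
  b0: {h} / ∅
  b1: {g,u} / ∅
  b2: {j} / ∅
  b3: {j,u} / ∅
  b4: {h,t,u} / {h}
  b5: {t,u,x} / ∅

Liveness:
  b0: in=∅ out={h}
  b1: in={h} out={h}
  b2: in={h} out={h}
  b3: in={h} out={h}
  b4: in={h} out={h}
  b5: in=∅ out=∅

Interference:
  g: {h,u}
  h: {g,j,t,u}
  j: {h}
  t: {h}
  u: {g,h,x}
  x: {u}

Registers:
  {g,h,u} pairwise interfere (3-clique) ⇒ χ ≥ 3
  3-colouring: R0={h,x}  R1={j,t,u}  R2={g}
  χ = 3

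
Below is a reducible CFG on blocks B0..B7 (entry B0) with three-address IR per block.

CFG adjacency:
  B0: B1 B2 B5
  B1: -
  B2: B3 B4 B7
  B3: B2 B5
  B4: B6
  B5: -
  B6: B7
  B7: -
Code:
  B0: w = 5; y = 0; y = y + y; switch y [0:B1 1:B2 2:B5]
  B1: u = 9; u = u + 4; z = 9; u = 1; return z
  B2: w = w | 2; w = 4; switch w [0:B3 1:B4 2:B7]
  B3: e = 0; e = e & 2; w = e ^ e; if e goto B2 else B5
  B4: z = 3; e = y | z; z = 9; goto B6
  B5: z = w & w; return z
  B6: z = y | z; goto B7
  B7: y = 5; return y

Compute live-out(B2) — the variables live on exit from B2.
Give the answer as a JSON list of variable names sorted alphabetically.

Answer: ["y"]

Derivation:
Block summaries:
  B0 def {w,y} use ∅
  B1 def {u,z} use ∅
  B2 def {w} use {w}
  B3 def {e,w} use ∅
  B4 def {e,z} use {y}
  B5 def {z} use {w}
  B6 def {z} use {y,z}
  B7 def {y} use ∅

Liveness:
  B0: in=∅ out={w,y}
  B1: in=∅ out=∅
  B2: in={w,y} out={y}
  B3: in={y} out={w,y}
  B4: in={y} out={y,z}
  B5: in={w} out=∅
  B6: in={y,z} out=∅
  B7: in=∅ out=∅

live-out(B2) = ["y"]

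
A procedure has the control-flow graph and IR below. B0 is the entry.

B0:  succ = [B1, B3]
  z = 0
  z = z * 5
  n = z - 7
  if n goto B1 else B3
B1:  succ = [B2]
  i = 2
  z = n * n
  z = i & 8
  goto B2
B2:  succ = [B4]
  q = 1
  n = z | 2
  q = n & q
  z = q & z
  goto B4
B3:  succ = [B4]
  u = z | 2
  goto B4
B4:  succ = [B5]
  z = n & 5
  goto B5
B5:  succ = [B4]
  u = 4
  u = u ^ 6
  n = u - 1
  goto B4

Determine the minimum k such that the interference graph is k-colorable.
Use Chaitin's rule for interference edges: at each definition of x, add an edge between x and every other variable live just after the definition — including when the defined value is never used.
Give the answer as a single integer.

Answer: 3

Derivation:
Block summaries:
  B0: {n,z} / ∅
  B1: {i,z} / {n}
  B2: {n,q,z} / {z}
  B3: {u} / {z}
  B4: {z} / {n}
  B5: {n,u} / ∅

Live sets:
  B0 li=∅ lo={n,z}
  B1 li={n} lo={z}
  B2 li={z} lo={n}
  B3 li={n,z} lo={n}
  B4 li={n} lo=∅
  B5 li=∅ lo={n}

Interference:
  i — {n,z}
  n — {i,q,u,z}
  q — {n,z}
  u — {n}
  z — {i,n,q}

Chromatic number:
  clique {i,n,z} ⇒ need ≥ 3
  assign i→r2 n→r0 q→r2 u→r1 z→r1 — no edge inside a register ⇒ χ ≤ 3
  χ = 3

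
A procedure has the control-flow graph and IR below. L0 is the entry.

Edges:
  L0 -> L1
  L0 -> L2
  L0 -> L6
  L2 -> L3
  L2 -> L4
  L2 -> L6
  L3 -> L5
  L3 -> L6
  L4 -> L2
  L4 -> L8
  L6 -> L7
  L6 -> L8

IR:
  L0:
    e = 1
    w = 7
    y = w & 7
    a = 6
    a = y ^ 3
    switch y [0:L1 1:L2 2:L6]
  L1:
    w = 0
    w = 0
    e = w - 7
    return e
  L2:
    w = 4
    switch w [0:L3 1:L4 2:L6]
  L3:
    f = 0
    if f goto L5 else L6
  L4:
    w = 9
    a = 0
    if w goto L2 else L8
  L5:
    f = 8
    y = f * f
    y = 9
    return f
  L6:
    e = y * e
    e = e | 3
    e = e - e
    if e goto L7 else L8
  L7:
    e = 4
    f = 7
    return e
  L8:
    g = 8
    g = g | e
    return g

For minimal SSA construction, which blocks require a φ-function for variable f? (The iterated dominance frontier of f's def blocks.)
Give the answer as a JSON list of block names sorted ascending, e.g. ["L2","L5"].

idom tree: L1←L0 L2←L0 L3←L2 L4←L2 L5←L3 L6←L0 L7←L6 L8←L0
Join-block Dom:
  L2: preds {L0,L4}: {L0} ∩ {L0,L2,L4} = {L0}; idom=L0
  L6: preds {L0,L2,L3}: {L0} ∩ {L0,L2} ∩ {L0,L2,L3} = {L0}; idom=L0
  L8: preds {L4,L6}: {L0,L2,L4} ∩ {L0,L6} = {L0}; idom=L0

Frontier:
  L2←L0: walk · to L0
  L2←L4: walk L4→L2 to L0
  L6←L0: walk · to L0
  L6←L2: walk L2 to L0
  L6←L3: walk L3→L2 to L0
  L8←L4: walk L4→L2 to L0
  L8←L6: walk L6 to L0
  DF(L0)=∅
  DF(L1)=∅
  DF(L2)={L2,L6,L8}
  DF(L3)={L6}
  DF(L4)={L2,L8}
  DF(L5)=∅
  DF(L6)={L8}
  DF(L7)=∅
  DF(L8)=∅

φ for f: defs {L3,L5,L7}
  DF⁺ = {L6,L8}

Answer: ["L6", "L8"]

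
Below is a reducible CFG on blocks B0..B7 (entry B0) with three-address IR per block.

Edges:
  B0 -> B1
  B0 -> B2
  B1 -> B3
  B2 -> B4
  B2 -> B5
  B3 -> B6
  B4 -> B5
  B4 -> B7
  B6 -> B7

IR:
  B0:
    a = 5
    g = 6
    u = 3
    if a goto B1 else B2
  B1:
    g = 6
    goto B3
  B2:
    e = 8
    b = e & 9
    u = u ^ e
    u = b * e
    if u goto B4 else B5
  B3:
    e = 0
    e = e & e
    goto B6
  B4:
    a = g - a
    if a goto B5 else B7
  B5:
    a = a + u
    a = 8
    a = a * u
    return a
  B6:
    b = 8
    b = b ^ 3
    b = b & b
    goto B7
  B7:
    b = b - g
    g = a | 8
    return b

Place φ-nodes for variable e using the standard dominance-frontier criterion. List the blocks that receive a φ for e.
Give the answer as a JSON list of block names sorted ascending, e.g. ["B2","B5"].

Answer: ["B7"]

Analysis:
idom tree: B1←B0 B2←B0 B3←B1 B4←B2 B5←B2 B6←B3 B7←B0
Dom at joins:
  B5: preds {B2,B4}: {B0,B2} ∩ {B0,B2,B4} = {B0,B2}; idom=B2
  B7: preds {B4,B6}: {B0,B2,B4} ∩ {B0,B1,B3,B6} = {B0}; idom=B0

DF walk-up:
  join B5 pred B2: · stop@B2
  join B5 pred B4: B4 stop@B2
  join B7 pred B4: B4→B2 stop@B0
  join B7 pred B6: B6→B3→B1 stop@B0
  DF(B0)=∅
  DF(B1)={B7}
  DF(B2)={B7}
  DF(B3)={B7}
  DF(B4)={B5,B7}
  DF(B5)=∅
  DF(B6)={B7}
  DF(B7)=∅

φ for e: defs {B2,B3}
  DF⁺ = {B7}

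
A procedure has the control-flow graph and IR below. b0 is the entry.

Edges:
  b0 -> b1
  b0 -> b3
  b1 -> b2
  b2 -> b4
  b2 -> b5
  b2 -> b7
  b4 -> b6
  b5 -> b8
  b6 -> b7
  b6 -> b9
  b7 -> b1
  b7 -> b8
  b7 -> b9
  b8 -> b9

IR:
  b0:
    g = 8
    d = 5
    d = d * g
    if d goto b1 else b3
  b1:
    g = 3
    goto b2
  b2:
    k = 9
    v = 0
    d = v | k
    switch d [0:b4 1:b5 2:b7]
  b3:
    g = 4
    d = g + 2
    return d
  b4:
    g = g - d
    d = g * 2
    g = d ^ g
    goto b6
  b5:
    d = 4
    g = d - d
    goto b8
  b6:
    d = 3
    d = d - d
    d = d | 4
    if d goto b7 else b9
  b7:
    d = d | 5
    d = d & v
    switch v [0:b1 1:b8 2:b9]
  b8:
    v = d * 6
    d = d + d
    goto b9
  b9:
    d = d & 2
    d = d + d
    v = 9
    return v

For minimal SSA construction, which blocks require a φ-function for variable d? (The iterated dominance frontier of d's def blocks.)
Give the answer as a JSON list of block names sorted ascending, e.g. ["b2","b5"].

Answer: ["b1", "b7", "b8", "b9"]

Working:
idom tree: b1←b0 b2←b1 b3←b0 b4←b2 b5←b2 b6←b4 b7←b2 b8←b2 b9←b2
Dom∩ at merges:
  b1: preds {b0,b7}: {b0} ∩ {b0,b1,b2,b7} = {b0}; idom=b0
  b7: preds {b2,b6}: {b0,b1,b2} ∩ {b0,b1,b2,b4,b6} = {b0,b1,b2}; idom=b2
  b8: preds {b5,b7}: {b0,b1,b2,b5} ∩ {b0,b1,b2,b7} = {b0,b1,b2}; idom=b2
  b9: preds {b6,b7,b8}: {b0,b1,b2,b4,b6} ∩ {b0,b1,b2,b7} ∩ {b0,b1,b2,b8} = {b0,b1,b2}; idom=b2

DF derivation:
  b1←b0: walk · to b0
  b1←b7: walk b7→b2→b1 to b0
  b7←b2: walk · to b2
  b7←b6: walk b6→b4 to b2
  b8←b5: walk b5 to b2
  b8←b7: walk b7 to b2
  b9←b6: walk b6→b4 to b2
  b9←b7: walk b7 to b2
  b9←b8: walk b8 to b2
  b0: DF=∅
  b1: DF={b1}
  b2: DF={b1}
  b3: DF=∅
  b4: DF={b7,b9}
  b5: DF={b8}
  b6: DF={b7,b9}
  b7: DF={b1,b8,b9}
  b8: DF={b9}
  b9: DF=∅

φ for d: defs {b0,b2,b3,b4,b5,b6,b7,b8,b9}
  DF⁺ = {b1,b7,b8,b9}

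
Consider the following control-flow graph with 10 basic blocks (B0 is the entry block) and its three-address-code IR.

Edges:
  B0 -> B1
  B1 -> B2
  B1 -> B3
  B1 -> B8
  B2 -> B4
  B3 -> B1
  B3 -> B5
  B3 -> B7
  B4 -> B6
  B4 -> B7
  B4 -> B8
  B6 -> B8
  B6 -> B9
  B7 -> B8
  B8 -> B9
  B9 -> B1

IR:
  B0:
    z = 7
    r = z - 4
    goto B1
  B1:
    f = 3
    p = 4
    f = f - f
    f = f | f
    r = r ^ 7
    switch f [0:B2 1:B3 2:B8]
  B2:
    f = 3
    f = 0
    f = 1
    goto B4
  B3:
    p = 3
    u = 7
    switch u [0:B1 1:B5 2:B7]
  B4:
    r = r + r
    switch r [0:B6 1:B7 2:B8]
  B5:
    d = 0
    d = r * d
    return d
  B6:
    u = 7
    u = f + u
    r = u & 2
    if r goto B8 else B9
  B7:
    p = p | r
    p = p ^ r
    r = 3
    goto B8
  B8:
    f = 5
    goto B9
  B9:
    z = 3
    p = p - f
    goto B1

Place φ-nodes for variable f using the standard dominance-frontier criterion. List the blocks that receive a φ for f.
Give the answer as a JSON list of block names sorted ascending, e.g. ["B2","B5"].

idom tree: B1←B0 B2←B1 B3←B1 B4←B2 B5←B3 B6←B4 B7←B1 B8←B1 B9←B1
Dom at joins:
  B1: preds {B0,B3,B9}: {B0} ∩ {B0,B1,B3} ∩ {B0,B1,B9} = {B0}; idom=B0
  B7: preds {B3,B4}: {B0,B1,B3} ∩ {B0,B1,B2,B4} = {B0,B1}; idom=B1
  B8: preds {B1,B4,B6,B7}: {B0,B1} ∩ {B0,B1,B2,B4} ∩ {B0,B1,B2,B4,B6} ∩ {B0,B1,B7} = {B0,B1}; idom=B1
  B9: preds {B6,B8}: {B0,B1,B2,B4,B6} ∩ {B0,B1,B8} = {B0,B1}; idom=B1

DF walk-up:
  join B1 pred B0: · stop@B0
  join B1 pred B3: B3→B1 stop@B0
  join B1 pred B9: B9→B1 stop@B0
  join B7 pred B3: B3 stop@B1
  join B7 pred B4: B4→B2 stop@B1
  join B8 pred B1: · stop@B1
  join B8 pred B4: B4→B2 stop@B1
  join B8 pred B6: B6→B4→B2 stop@B1
  join B8 pred B7: B7 stop@B1
  join B9 pred B6: B6→B4→B2 stop@B1
  join B9 pred B8: B8 stop@B1
  B0: DF=∅
  B1: DF={B1}
  B2: DF={B7,B8,B9}
  B3: DF={B1,B7}
  B4: DF={B7,B8,B9}
  B5: DF=∅
  B6: DF={B8,B9}
  B7: DF={B8}
  B8: DF={B9}
  B9: DF={B1}

φ for f: defs {B1,B2,B8}
  DF⁺ = {B1,B7,B8,B9}

Answer: ["B1", "B7", "B8", "B9"]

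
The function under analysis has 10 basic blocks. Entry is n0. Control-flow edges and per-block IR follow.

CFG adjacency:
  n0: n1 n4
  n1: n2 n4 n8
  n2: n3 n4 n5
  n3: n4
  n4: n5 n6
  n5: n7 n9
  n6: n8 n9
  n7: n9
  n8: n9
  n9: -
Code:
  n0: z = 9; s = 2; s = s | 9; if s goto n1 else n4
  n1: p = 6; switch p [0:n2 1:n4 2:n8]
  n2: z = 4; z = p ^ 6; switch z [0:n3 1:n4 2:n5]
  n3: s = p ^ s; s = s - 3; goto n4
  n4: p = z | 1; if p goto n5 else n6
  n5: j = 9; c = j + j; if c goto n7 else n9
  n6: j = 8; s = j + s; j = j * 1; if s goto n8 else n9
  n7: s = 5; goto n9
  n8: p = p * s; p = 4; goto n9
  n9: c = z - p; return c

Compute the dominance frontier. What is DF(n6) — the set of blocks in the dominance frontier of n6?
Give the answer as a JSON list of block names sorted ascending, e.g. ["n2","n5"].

Answer: ["n8", "n9"]

Working:
idom tree: n1←n0 n2←n1 n3←n2 n4←n0 n5←n0 n6←n4 n7←n5 n8←n0 n9←n0
Dom at joins:
  n4: preds {n0,n1,n2,n3}: {n0} ∩ {n0,n1} ∩ {n0,n1,n2} ∩ {n0,n1,n2,n3} = {n0}; idom=n0
  n5: preds {n2,n4}: {n0,n1,n2} ∩ {n0,n4} = {n0}; idom=n0
  n8: preds {n1,n6}: {n0,n1} ∩ {n0,n4,n6} = {n0}; idom=n0
  n9: preds {n5,n6,n7,n8}: {n0,n5} ∩ {n0,n4,n6} ∩ {n0,n5,n7} ∩ {n0,n8} = {n0}; idom=n0

DF walk-up:
  join n4 pred n0: · stop@n0
  join n4 pred n1: n1 stop@n0
  join n4 pred n2: n2→n1 stop@n0
  join n4 pred n3: n3→n2→n1 stop@n0
  join n5 pred n2: n2→n1 stop@n0
  join n5 pred n4: n4 stop@n0
  join n8 pred n1: n1 stop@n0
  join n8 pred n6: n6→n4 stop@n0
  join n9 pred n5: n5 stop@n0
  join n9 pred n6: n6→n4 stop@n0
  join n9 pred n7: n7→n5 stop@n0
  join n9 pred n8: n8 stop@n0
  n0: DF=∅
  n1: DF={n4,n5,n8}
  n2: DF={n4,n5}
  n3: DF={n4}
  n4: DF={n5,n8,n9}
  n5: DF={n9}
  n6: DF={n8,n9}
  n7: DF={n9}
  n8: DF={n9}
  n9: DF=∅

DF(n6) = ["n8", "n9"]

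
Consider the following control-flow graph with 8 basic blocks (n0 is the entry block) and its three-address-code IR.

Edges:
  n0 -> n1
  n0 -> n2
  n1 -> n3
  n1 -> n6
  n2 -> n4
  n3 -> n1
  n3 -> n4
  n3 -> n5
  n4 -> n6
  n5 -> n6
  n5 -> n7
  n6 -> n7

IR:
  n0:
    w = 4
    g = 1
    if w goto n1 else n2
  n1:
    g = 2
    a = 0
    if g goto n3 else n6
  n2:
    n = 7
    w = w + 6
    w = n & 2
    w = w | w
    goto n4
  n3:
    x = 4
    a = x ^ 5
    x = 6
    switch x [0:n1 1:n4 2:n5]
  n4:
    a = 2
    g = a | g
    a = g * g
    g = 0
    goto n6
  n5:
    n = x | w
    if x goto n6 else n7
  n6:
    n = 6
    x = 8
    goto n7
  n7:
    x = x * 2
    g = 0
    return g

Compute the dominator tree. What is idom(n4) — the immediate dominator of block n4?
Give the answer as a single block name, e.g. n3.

Answer: n0

Working:
idom tree: n1←n0 n2←n0 n3←n1 n4←n0 n5←n3 n6←n0 n7←n0
Dom at joins:
  n1: preds {n0,n3}: {n0} ∩ {n0,n1,n3} = {n0}; idom=n0
  n4: preds {n2,n3}: {n0,n2} ∩ {n0,n1,n3} = {n0}; idom=n0
  n6: preds {n1,n4,n5}: {n0,n1} ∩ {n0,n4} ∩ {n0,n1,n3,n5} = {n0}; idom=n0
  n7: preds {n5,n6}: {n0,n1,n3,n5} ∩ {n0,n6} = {n0}; idom=n0

idom(n4) = n0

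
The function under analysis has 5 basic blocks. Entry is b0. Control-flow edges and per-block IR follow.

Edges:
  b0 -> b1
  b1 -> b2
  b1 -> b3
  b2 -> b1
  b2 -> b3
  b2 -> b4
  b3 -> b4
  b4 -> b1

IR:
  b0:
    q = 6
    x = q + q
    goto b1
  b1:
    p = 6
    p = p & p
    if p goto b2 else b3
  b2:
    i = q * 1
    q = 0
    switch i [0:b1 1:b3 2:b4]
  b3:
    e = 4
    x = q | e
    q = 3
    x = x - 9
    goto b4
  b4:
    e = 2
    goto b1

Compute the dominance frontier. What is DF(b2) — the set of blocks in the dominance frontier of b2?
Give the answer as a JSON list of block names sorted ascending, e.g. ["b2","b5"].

Answer: ["b1", "b3", "b4"]

Derivation:
idom tree: b1←b0 b2←b1 b3←b1 b4←b1
Dom∩ at merges:
  b1: preds {b0,b2,b4}: {b0} ∩ {b0,b1,b2} ∩ {b0,b1,b4} = {b0}; idom=b0
  b3: preds {b1,b2}: {b0,b1} ∩ {b0,b1,b2} = {b0,b1}; idom=b1
  b4: preds {b2,b3}: {b0,b1,b2} ∩ {b0,b1,b3} = {b0,b1}; idom=b1

DF walk-up:
  b1←b0: walk · to b0
  b1←b2: walk b2→b1 to b0
  b1←b4: walk b4→b1 to b0
  b3←b1: walk · to b1
  b3←b2: walk b2 to b1
  b4←b2: walk b2 to b1
  b4←b3: walk b3 to b1
  b0: DF=∅
  b1: DF={b1}
  b2: DF={b1,b3,b4}
  b3: DF={b4}
  b4: DF={b1}

DF(b2) = ["b1", "b3", "b4"]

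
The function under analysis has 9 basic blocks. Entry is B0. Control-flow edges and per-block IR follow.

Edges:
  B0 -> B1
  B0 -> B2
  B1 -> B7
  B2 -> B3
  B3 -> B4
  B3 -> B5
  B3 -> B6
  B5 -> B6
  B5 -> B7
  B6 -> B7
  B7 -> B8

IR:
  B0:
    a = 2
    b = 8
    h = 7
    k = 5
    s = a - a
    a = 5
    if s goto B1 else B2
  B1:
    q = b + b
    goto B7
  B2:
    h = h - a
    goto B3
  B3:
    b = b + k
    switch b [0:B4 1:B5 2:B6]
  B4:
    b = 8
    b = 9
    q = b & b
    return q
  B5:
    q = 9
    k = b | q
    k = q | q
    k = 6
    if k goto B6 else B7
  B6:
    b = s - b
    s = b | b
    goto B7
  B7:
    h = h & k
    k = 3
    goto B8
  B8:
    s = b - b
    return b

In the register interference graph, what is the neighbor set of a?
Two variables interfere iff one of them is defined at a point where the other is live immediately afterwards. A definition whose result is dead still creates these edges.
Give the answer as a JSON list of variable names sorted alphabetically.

def/use:
  B0: def={a,b,h,k,s} ue=∅
  B1: def={q} ue={b}
  B2: def={h} ue={a,h}
  B3: def={b} ue={b,k}
  B4: def={b,q} ue=∅
  B5: def={k,q} ue={b}
  B6: def={b,s} ue={b,s}
  B7: def={h,k} ue={h,k}
  B8: def={s} ue={b}

Backward fixpoint:
  B0 li=∅ lo={a,b,h,k,s}
  B1 li={b,h,k} lo={b,h,k}
  B2 li={a,b,h,k,s} lo={b,h,k,s}
  B3 li={b,h,k,s} lo={b,h,k,s}
  B4 li=∅ lo=∅
  B5 li={b,h,s} lo={b,h,k,s}
  B6 li={b,h,k,s} lo={b,h,k}
  B7 li={b,h,k} lo={b}
  B8 li={b} lo=∅

Interference:
  a: {b,h,k,s}
  b: {a,h,k,q,s}
  h: {a,b,k,q,s}
  k: {a,b,h,q,s}
  q: {b,h,k,s}
  s: {a,b,h,k,q}

N(a) = ["b", "h", "k", "s"]

Answer: ["b", "h", "k", "s"]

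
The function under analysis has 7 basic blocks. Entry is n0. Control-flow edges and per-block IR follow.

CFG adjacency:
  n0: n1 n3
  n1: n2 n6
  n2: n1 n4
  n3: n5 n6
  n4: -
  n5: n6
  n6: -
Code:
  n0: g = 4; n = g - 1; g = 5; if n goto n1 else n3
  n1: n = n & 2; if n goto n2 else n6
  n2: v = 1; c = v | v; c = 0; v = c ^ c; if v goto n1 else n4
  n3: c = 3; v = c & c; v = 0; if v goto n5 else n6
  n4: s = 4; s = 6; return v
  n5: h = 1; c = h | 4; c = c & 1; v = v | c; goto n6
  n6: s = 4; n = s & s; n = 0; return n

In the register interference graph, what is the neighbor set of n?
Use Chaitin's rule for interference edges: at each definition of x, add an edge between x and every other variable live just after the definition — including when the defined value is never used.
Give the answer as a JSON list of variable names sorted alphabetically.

Answer: ["c", "g", "v"]

Derivation:
Block summaries:
  n0: def={g,n} ue=∅
  n1: def={n} ue={n}
  n2: def={c,v} ue=∅
  n3: def={c,v} ue=∅
  n4: def={s} ue={v}
  n5: def={c,h,v} ue={v}
  n6: def={n,s} ue=∅

Live sets:
  live n0: ∅→{n}
  live n1: {n}→{n}
  live n2: {n}→{n,v}
  live n3: ∅→{v}
  live n4: {v}→∅
  live n5: {v}→∅
  live n6: ∅→∅

Conflict graph:
  c: {n,v}
  g: {n}
  h: {v}
  n: {c,g,v}
  s: {v}
  v: {c,h,n,s}

N(n) = ["c", "g", "v"]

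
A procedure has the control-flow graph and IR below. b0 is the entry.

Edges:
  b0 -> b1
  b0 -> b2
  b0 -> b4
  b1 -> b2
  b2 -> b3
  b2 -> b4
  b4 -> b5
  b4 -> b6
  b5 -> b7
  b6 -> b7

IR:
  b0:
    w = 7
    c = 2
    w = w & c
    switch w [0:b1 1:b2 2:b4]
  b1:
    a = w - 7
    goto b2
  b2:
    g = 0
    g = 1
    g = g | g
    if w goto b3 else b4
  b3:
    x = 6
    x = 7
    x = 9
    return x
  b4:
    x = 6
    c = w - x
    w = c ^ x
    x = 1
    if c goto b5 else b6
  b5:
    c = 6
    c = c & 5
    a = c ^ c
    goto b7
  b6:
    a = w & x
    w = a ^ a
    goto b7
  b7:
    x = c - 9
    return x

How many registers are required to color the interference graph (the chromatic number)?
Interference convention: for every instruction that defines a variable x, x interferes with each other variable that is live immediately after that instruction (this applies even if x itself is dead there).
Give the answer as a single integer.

Block summaries:
  b0: {c,w} / ∅
  b1: {a} / {w}
  b2: {g} / {w}
  b3: {x} / ∅
  b4: {c,w,x} / {w}
  b5: {a,c} / ∅
  b6: {a,w} / {w,x}
  b7: {x} / {c}

Liveness:
  live b0: ∅→{w}
  live b1: {w}→{w}
  live b2: {w}→{w}
  live b3: ∅→∅
  live b4: {w}→{c,w,x}
  live b5: ∅→{c}
  live b6: {c,w,x}→{c}
  live b7: {c}→∅

Interfere edges:
  a: {c,w}
  c: {a,w,x}
  g: {w}
  w: {a,c,g,x}
  x: {c,w}

Chromatic number:
  lower bound: {a,c,w} mutually conflict ⇒ χ ≥ 3
  3-colouring: R0={w}  R1={c,g}  R2={a,x}
  χ = 3

Answer: 3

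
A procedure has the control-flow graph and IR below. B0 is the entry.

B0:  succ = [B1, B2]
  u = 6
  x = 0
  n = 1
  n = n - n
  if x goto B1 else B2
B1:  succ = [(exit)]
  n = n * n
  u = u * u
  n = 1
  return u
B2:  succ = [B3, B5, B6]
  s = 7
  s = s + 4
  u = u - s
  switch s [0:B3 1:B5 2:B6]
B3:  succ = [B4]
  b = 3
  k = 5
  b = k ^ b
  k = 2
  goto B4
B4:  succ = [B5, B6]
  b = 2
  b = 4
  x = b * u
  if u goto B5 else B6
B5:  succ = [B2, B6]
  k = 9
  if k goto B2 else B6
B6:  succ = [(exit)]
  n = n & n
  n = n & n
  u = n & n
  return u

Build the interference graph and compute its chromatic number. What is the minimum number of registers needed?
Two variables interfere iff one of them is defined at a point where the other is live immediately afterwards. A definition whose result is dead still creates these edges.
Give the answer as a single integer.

Block summaries:
  B0: def={n,u,x} ue=∅
  B1: def={n,u} ue={n,u}
  B2: def={s,u} ue={u}
  B3: def={b,k} ue=∅
  B4: def={b,x} ue={u}
  B5: def={k} ue=∅
  B6: def={n,u} ue={n}

Backward fixpoint:
  live B0: ∅→{n,u}
  live B1: {n,u}→∅
  live B2: {n,u}→{n,u}
  live B3: {n,u}→{n,u}
  live B4: {n,u}→{n,u}
  live B5: {n,u}→{n,u}
  live B6: {n}→∅

Interference:
  b↔{k,n,u}
  k↔{b,n,u}
  n↔{b,k,s,u,x}
  s↔{n,u}
  u↔{b,k,n,s,x}
  x↔{n,u}

Chromatic number:
  lower bound: {b,k,n,u} mutually conflict ⇒ χ ≥ 4
  assign b→c2 k→c3 n→c0 s→c2 u→c1 x→c2 — no edge inside a register ⇒ χ ≤ 4
  χ = 4

Answer: 4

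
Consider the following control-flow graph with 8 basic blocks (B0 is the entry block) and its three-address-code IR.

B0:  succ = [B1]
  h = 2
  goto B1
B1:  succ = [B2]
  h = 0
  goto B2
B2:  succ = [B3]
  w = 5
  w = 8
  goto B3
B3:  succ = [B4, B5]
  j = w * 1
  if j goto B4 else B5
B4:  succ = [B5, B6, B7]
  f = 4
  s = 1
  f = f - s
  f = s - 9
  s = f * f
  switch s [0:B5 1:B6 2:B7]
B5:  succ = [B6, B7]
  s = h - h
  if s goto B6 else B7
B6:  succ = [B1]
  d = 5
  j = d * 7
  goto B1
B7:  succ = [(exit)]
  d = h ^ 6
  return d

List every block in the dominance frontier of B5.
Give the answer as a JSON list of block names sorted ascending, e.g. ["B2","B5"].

idom tree: B1←B0 B2←B1 B3←B2 B4←B3 B5←B3 B6←B3 B7←B3
Dom∩ at merges:
  B1: preds {B0,B6}: {B0} ∩ {B0,B1,B2,B3,B6} = {B0}; idom=B0
  B5: preds {B3,B4}: {B0,B1,B2,B3} ∩ {B0,B1,B2,B3,B4} = {B0,B1,B2,B3}; idom=B3
  B6: preds {B4,B5}: {B0,B1,B2,B3,B4} ∩ {B0,B1,B2,B3,B5} = {B0,B1,B2,B3}; idom=B3
  B7: preds {B4,B5}: {B0,B1,B2,B3,B4} ∩ {B0,B1,B2,B3,B5} = {B0,B1,B2,B3}; idom=B3

Frontier:
  join B1 pred B0: · stop@B0
  join B1 pred B6: B6→B3→B2→B1 stop@B0
  join B5 pred B3: · stop@B3
  join B5 pred B4: B4 stop@B3
  join B6 pred B4: B4 stop@B3
  join B6 pred B5: B5 stop@B3
  join B7 pred B4: B4 stop@B3
  join B7 pred B5: B5 stop@B3
  B0: DF=∅
  B1: DF={B1}
  B2: DF={B1}
  B3: DF={B1}
  B4: DF={B5,B6,B7}
  B5: DF={B6,B7}
  B6: DF={B1}
  B7: DF=∅

DF(B5) = ["B6", "B7"]

Answer: ["B6", "B7"]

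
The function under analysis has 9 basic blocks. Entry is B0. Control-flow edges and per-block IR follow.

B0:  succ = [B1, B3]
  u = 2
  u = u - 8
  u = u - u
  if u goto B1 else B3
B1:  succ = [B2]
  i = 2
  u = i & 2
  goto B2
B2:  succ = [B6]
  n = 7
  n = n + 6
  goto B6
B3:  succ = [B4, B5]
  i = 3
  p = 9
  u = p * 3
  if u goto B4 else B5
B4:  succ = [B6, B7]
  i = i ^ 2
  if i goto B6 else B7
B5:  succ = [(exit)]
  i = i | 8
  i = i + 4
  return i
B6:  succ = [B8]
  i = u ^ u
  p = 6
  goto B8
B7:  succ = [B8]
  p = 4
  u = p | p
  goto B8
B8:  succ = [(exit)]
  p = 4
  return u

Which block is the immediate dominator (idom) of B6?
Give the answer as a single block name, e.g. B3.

idom tree: B1←B0 B2←B1 B3←B0 B4←B3 B5←B3 B6←B0 B7←B4 B8←B0
Dom∩ at merges:
  B6: preds {B2,B4}: {B0,B1,B2} ∩ {B0,B3,B4} = {B0}; idom=B0
  B8: preds {B6,B7}: {B0,B6} ∩ {B0,B3,B4,B7} = {B0}; idom=B0

idom(B6) = B0

Answer: B0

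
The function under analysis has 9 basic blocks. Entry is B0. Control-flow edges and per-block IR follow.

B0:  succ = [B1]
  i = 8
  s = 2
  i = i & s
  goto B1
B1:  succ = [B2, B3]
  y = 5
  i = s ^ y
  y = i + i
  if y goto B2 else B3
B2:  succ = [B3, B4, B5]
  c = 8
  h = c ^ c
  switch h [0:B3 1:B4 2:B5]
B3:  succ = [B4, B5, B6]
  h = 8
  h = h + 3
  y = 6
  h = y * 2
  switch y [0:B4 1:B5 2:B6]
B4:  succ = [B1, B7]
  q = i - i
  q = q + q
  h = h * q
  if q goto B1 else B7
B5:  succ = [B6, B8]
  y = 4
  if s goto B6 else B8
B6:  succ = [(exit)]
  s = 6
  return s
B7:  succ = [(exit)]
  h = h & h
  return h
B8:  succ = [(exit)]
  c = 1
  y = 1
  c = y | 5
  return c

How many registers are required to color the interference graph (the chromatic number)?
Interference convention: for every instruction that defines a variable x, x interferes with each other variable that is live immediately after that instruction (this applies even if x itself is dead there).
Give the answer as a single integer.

Block summaries:
  B0: def={i,s} ue=∅
  B1: def={i,y} ue={s}
  B2: def={c,h} ue=∅
  B3: def={h,y} ue=∅
  B4: def={h,q} ue={h,i}
  B5: def={y} ue={s}
  B6: def={s} ue=∅
  B7: def={h} ue={h}
  B8: def={c,y} ue=∅

Live sets:
  live B0: ∅→{s}
  live B1: {s}→{i,s}
  live B2: {i,s}→{h,i,s}
  live B3: {i,s}→{h,i,s}
  live B4: {h,i,s}→{h,s}
  live B5: {s}→∅
  live B6: ∅→∅
  live B7: {h}→∅
  live B8: ∅→∅

Conflict graph:
  c — {i,s}
  h — {i,q,s,y}
  i — {c,h,s,y}
  q — {h,s}
  s — {c,h,i,q,y}
  y — {h,i,s}

Chromatic number:
  lower bound: {h,i,s,y} mutually conflict ⇒ χ ≥ 4
  4-colouring: R0={s}  R1={c,h}  R2={i,q}  R3={y}
  χ = 4

Answer: 4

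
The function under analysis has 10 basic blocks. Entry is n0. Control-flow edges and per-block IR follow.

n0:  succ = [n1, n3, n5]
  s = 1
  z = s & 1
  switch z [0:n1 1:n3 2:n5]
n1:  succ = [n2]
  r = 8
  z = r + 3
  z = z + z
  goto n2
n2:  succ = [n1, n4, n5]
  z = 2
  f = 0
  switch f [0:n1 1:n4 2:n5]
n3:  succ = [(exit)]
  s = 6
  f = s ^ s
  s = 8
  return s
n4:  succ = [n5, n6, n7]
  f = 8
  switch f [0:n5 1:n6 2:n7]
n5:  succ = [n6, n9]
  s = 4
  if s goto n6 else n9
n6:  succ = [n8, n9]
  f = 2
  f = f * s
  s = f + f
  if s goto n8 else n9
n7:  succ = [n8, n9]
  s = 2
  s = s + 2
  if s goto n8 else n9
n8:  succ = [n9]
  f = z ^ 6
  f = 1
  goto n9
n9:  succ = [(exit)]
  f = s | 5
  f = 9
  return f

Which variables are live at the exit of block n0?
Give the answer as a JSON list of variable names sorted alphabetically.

Answer: ["s", "z"]

Derivation:
def/use:
  n0: {s,z} / ∅
  n1: {r,z} / ∅
  n2: {f,z} / ∅
  n3: {f,s} / ∅
  n4: {f} / ∅
  n5: {s} / ∅
  n6: {f,s} / {s}
  n7: {s} / ∅
  n8: {f} / {z}
  n9: {f} / {s}

Backward fixpoint:
  live n0: ∅→{s,z}
  live n1: {s}→{s}
  live n2: {s}→{s,z}
  live n3: ∅→∅
  live n4: {s,z}→{s,z}
  live n5: {z}→{s,z}
  live n6: {s,z}→{s,z}
  live n7: {z}→{s,z}
  live n8: {s,z}→{s}
  live n9: {s}→∅

live-out(n0) = ["s", "z"]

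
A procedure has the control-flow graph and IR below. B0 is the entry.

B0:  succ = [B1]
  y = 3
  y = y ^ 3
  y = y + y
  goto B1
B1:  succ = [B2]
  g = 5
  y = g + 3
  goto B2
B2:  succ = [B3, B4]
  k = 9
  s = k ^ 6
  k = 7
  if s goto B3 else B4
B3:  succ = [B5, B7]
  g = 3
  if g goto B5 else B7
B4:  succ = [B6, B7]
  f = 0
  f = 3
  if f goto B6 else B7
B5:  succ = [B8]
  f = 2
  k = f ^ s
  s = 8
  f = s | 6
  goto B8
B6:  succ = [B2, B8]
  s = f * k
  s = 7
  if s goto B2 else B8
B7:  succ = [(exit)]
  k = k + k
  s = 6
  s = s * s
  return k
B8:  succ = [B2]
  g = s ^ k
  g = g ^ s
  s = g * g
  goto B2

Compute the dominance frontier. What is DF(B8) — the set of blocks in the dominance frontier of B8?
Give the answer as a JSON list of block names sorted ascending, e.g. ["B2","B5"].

idom tree: B1←B0 B2←B1 B3←B2 B4←B2 B5←B3 B6←B4 B7←B2 B8←B2
Dom at joins:
  B2: preds {B1,B6,B8}: {B0,B1} ∩ {B0,B1,B2,B4,B6} ∩ {B0,B1,B2,B8} = {B0,B1}; idom=B1
  B7: preds {B3,B4}: {B0,B1,B2,B3} ∩ {B0,B1,B2,B4} = {B0,B1,B2}; idom=B2
  B8: preds {B5,B6}: {B0,B1,B2,B3,B5} ∩ {B0,B1,B2,B4,B6} = {B0,B1,B2}; idom=B2

DF walk-up:
  join B2 pred B1: · stop@B1
  join B2 pred B6: B6→B4→B2 stop@B1
  join B2 pred B8: B8→B2 stop@B1
  join B7 pred B3: B3 stop@B2
  join B7 pred B4: B4 stop@B2
  join B8 pred B5: B5→B3 stop@B2
  join B8 pred B6: B6→B4 stop@B2
  B0 → ∅
  B1 → ∅
  B2 → {B2}
  B3 → {B7,B8}
  B4 → {B2,B7,B8}
  B5 → {B8}
  B6 → {B2,B8}
  B7 → ∅
  B8 → {B2}

DF(B8) = ["B2"]

Answer: ["B2"]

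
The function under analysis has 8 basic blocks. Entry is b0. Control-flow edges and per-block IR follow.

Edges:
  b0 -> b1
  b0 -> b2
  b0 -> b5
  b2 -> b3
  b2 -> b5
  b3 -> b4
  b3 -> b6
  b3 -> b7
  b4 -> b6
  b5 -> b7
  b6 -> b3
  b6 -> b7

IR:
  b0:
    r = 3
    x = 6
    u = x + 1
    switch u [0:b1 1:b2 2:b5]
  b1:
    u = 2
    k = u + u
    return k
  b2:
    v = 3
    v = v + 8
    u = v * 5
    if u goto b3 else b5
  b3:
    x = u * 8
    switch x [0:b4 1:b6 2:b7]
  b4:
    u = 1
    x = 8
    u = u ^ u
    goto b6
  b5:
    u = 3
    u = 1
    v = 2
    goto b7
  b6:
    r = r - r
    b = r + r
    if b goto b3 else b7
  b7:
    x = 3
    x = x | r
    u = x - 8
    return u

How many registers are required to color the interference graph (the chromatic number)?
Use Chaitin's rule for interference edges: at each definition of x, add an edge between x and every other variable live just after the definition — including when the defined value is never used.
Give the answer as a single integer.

Block summaries:
  b0: def={r,u,x} ue=∅
  b1: def={k,u} ue=∅
  b2: def={u,v} ue=∅
  b3: def={x} ue={u}
  b4: def={u,x} ue=∅
  b5: def={u,v} ue=∅
  b6: def={b,r} ue={r}
  b7: def={u,x} ue={r}

Live sets:
  b0 li=∅ lo={r}
  b1 li=∅ lo=∅
  b2 li={r} lo={r,u}
  b3 li={r,u} lo={r,u}
  b4 li={r} lo={r,u}
  b5 li={r} lo={r}
  b6 li={r,u} lo={r,u}
  b7 li={r} lo=∅

Conflict graph:
  b: {r,u}
  k: ∅
  r: {b,u,v,x}
  u: {b,r,x}
  v: {r}
  x: {r,u}

Registers:
  clique {b,r,u} ⇒ need ≥ 3
  assign b→R2 k→R0 r→R0 u→R1 v→R1 x→R2 — no edge inside a register ⇒ χ ≤ 3
  χ = 3

Answer: 3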